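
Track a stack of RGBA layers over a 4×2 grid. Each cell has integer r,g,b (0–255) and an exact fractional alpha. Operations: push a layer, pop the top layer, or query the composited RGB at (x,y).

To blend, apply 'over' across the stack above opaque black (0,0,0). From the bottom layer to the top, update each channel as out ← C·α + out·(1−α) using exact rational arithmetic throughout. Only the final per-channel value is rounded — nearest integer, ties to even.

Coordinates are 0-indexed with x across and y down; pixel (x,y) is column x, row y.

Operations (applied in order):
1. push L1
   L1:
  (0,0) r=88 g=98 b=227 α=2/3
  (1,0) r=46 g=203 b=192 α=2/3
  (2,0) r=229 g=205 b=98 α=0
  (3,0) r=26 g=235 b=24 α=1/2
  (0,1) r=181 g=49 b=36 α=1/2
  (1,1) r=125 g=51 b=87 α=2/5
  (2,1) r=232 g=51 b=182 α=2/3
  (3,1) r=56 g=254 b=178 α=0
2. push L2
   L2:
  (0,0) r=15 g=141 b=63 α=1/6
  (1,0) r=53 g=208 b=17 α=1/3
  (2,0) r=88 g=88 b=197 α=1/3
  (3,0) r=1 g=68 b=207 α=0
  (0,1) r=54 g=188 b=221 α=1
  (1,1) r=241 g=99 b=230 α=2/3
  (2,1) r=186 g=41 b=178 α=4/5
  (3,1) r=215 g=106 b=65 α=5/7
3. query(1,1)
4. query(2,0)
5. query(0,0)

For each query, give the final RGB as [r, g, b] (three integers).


query (1,1) [L1,L2] — begin 0,0,0
L1 α=2/5: [50, 102/5, 174/5]
L2 α=2/3: [532/3, 364/5, 2474/15]
= [177, 73, 165]

query (2,0) [L1,L2] — begin 0,0,0
+L1 (α=0) → [0, 0, 0]
+L2 (α=1/3) → [88/3, 88/3, 197/3]
= [29, 29, 66]

(0,0) stack=L1,L2; from [0,0,0]:
+L1 (α=2/3) → [176/3, 196/3, 454/3]
+L2 (α=1/6) → [925/18, 1403/18, 2459/18]
= [51, 78, 137]


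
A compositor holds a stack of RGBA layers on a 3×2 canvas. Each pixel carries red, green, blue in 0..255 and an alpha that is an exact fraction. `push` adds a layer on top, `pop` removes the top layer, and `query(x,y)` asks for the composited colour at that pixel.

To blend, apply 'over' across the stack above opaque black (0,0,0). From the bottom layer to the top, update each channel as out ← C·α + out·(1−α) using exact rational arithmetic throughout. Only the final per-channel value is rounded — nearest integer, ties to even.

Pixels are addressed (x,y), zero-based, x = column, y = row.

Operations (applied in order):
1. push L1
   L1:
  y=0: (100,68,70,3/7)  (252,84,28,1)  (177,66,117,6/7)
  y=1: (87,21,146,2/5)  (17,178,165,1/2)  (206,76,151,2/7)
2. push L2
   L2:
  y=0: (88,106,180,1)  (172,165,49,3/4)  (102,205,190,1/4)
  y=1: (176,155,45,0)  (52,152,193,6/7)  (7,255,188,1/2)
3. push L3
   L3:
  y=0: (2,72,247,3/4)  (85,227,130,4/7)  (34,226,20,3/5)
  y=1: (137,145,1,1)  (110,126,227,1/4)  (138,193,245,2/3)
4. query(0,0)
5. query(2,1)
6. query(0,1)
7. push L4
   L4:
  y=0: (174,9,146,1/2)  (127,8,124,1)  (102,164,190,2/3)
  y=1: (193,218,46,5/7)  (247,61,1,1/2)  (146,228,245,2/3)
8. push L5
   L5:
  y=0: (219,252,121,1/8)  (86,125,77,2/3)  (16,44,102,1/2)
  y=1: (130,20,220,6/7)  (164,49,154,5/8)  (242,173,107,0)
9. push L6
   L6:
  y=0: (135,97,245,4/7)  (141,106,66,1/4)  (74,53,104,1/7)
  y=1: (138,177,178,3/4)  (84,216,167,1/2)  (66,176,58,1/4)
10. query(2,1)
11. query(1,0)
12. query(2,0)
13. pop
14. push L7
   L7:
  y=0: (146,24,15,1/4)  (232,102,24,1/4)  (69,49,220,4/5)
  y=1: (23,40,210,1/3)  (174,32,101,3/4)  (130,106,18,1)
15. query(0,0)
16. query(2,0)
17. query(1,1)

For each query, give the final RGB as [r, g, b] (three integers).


(0,0) stack=L1,L2,L3; from [0,0,0]:
after L1 α=3/7: [300/7, 204/7, 30]
after L2 α=1: [88, 106, 180]
after L3 α=3/4: [47/2, 161/2, 921/4]
rounded: [24, 80, 230]

at x=2,y=1 over L1,L2,L3:
+L1 (α=2/7) → [412/7, 152/7, 302/7]
+L2 (α=1/2) → [461/14, 1937/14, 809/7]
+L3 (α=2/3) → [4325/42, 2447/14, 1413/7]
= [103, 175, 202]

query (0,1) [L1,L2,L3] — begin 0,0,0
+L1 (α=2/5) → [174/5, 42/5, 292/5]
+L2 (α=0) → [174/5, 42/5, 292/5]
+L3 (α=1) → [137, 145, 1]
→ [137, 145, 1]

at x=2,y=1 over L1,L2,L3,L4,L5,L6:
L1 α=2/7: [412/7, 152/7, 302/7]
L2 α=1/2: [461/14, 1937/14, 809/7]
L3 α=2/3: [4325/42, 2447/14, 1413/7]
L4 α=2/3: [16589/126, 8831/42, 4843/21]
L5 α=0: [16589/126, 8831/42, 4843/21]
L6 α=1/4: [19361/168, 11295/56, 5249/28]
→ [115, 202, 187]

at x=1,y=0 over L1,L2,L3,L4,L5,L6:
+L1 (α=1) → [252, 84, 28]
+L2 (α=3/4) → [192, 579/4, 175/4]
+L3 (α=4/7) → [916/7, 767/4, 2605/28]
+L4 (α=1) → [127, 8, 124]
+L5 (α=2/3) → [299/3, 86, 278/3]
+L6 (α=1/4) → [110, 91, 86]
= [110, 91, 86]

query (2,0) [L1,L2,L3,L4,L5,L6] — begin 0,0,0
after L1 α=6/7: [1062/7, 396/7, 702/7]
after L2 α=1/4: [975/7, 2623/28, 859/7]
after L3 α=3/5: [2664/35, 2423/14, 2138/35]
after L4 α=2/3: [3268/35, 7015/42, 5146/35]
after L5 α=1/2: [1914/35, 8863/84, 4358/35]
after L6 α=1/7: [14074/245, 9605/98, 29788/245]
rounded: [57, 98, 122]

(0,0) stack=L1,L2,L3,L4,L5,L7; from [0,0,0]:
+L1 (α=3/7) → [300/7, 204/7, 30]
+L2 (α=1) → [88, 106, 180]
+L3 (α=3/4) → [47/2, 161/2, 921/4]
+L4 (α=1/2) → [395/4, 179/4, 1505/8]
+L5 (α=1/8) → [3641/32, 2261/32, 11503/64]
+L7 (α=1/4) → [15595/128, 7551/128, 35469/256]
→ [122, 59, 139]

query (2,0) [L1,L2,L3,L4,L5,L7] — begin 0,0,0
+L1 (α=6/7) → [1062/7, 396/7, 702/7]
+L2 (α=1/4) → [975/7, 2623/28, 859/7]
+L3 (α=3/5) → [2664/35, 2423/14, 2138/35]
+L4 (α=2/3) → [3268/35, 7015/42, 5146/35]
+L5 (α=1/2) → [1914/35, 8863/84, 4358/35]
+L7 (α=4/5) → [11574/175, 25327/420, 35158/175]
= [66, 60, 201]

(1,1) stack=L1,L2,L3,L4,L5,L7; from [0,0,0]:
after L1 α=1/2: [17/2, 89, 165/2]
after L2 α=6/7: [641/14, 143, 2481/14]
after L3 α=1/4: [3463/56, 555/4, 10621/56]
after L4 α=1/2: [17295/112, 799/8, 10677/112]
after L5 α=5/8: [143725/896, 4357/64, 118271/896]
after L7 α=3/4: [611437/3584, 10501/256, 389759/3584]
= [171, 41, 109]


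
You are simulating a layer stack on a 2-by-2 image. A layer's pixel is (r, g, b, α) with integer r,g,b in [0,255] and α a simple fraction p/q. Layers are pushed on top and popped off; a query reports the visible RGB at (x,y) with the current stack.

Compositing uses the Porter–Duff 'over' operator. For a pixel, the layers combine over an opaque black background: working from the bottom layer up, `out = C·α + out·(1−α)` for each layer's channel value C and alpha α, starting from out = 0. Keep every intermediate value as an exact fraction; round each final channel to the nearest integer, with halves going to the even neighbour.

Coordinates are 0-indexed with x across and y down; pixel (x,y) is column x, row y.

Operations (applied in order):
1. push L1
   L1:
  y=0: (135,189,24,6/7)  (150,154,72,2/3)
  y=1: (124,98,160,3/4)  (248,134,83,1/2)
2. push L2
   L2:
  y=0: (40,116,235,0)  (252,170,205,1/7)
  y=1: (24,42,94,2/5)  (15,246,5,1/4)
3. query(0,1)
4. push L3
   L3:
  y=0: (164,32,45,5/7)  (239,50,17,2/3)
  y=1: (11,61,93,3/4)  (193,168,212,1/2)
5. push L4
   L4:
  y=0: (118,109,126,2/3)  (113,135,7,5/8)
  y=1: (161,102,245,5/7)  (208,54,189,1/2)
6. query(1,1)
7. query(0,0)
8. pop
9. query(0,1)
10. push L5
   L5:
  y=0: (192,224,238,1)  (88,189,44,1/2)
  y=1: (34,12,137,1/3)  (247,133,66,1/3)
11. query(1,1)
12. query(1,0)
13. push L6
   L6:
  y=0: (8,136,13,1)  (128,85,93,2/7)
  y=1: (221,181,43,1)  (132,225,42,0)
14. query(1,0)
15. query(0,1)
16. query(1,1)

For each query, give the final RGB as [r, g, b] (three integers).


at x=0,y=1 over L1,L2:
L1 α=3/4: [93, 147/2, 120]
L2 α=2/5: [327/5, 609/10, 548/5]
= [65, 61, 110]

(1,1) stack=L1,L2,L3,L4; from [0,0,0]:
+L1 (α=1/2) → [124, 67, 83/2]
+L2 (α=1/4) → [387/4, 447/4, 259/8]
+L3 (α=1/2) → [1159/8, 1119/8, 1955/16]
+L4 (α=1/2) → [2823/16, 1551/16, 4979/32]
→ [176, 97, 156]

at x=0,y=0 over L1,L2,L3,L4:
after L1 α=6/7: [810/7, 162, 144/7]
after L2 α=0: [810/7, 162, 144/7]
after L3 α=5/7: [7360/49, 484/7, 1863/49]
after L4 α=2/3: [6308/49, 670/7, 4737/49]
rounded: [129, 96, 97]

query (0,1) [L1,L2,L3] — begin 0,0,0
L1 α=3/4: [93, 147/2, 120]
L2 α=2/5: [327/5, 609/10, 548/5]
L3 α=3/4: [123/5, 2439/40, 1943/20]
= [25, 61, 97]

at x=1,y=1 over L1,L2,L3,L5:
L1 α=1/2: [124, 67, 83/2]
L2 α=1/4: [387/4, 447/4, 259/8]
L3 α=1/2: [1159/8, 1119/8, 1955/16]
L5 α=1/3: [2147/12, 1651/12, 2483/24]
→ [179, 138, 103]

query (1,0) [L1,L2,L3,L5] — begin 0,0,0
L1 α=2/3: [100, 308/3, 48]
L2 α=1/7: [852/7, 786/7, 493/7]
L3 α=2/3: [4198/21, 1486/21, 731/21]
L5 α=1/2: [3023/21, 5455/42, 1655/42]
rounded: [144, 130, 39]

at x=1,y=0 over L1,L2,L3,L5,L6:
+L1 (α=2/3) → [100, 308/3, 48]
+L2 (α=1/7) → [852/7, 786/7, 493/7]
+L3 (α=2/3) → [4198/21, 1486/21, 731/21]
+L5 (α=1/2) → [3023/21, 5455/42, 1655/42]
+L6 (α=2/7) → [20491/147, 34415/294, 16087/294]
→ [139, 117, 55]

(0,1) stack=L1,L2,L3,L5,L6; from [0,0,0]:
after L1 α=3/4: [93, 147/2, 120]
after L2 α=2/5: [327/5, 609/10, 548/5]
after L3 α=3/4: [123/5, 2439/40, 1943/20]
after L5 α=1/3: [416/15, 893/20, 3313/30]
after L6 α=1: [221, 181, 43]
= [221, 181, 43]

(1,1) stack=L1,L2,L3,L5,L6; from [0,0,0]:
+L1 (α=1/2) → [124, 67, 83/2]
+L2 (α=1/4) → [387/4, 447/4, 259/8]
+L3 (α=1/2) → [1159/8, 1119/8, 1955/16]
+L5 (α=1/3) → [2147/12, 1651/12, 2483/24]
+L6 (α=0) → [2147/12, 1651/12, 2483/24]
rounded: [179, 138, 103]


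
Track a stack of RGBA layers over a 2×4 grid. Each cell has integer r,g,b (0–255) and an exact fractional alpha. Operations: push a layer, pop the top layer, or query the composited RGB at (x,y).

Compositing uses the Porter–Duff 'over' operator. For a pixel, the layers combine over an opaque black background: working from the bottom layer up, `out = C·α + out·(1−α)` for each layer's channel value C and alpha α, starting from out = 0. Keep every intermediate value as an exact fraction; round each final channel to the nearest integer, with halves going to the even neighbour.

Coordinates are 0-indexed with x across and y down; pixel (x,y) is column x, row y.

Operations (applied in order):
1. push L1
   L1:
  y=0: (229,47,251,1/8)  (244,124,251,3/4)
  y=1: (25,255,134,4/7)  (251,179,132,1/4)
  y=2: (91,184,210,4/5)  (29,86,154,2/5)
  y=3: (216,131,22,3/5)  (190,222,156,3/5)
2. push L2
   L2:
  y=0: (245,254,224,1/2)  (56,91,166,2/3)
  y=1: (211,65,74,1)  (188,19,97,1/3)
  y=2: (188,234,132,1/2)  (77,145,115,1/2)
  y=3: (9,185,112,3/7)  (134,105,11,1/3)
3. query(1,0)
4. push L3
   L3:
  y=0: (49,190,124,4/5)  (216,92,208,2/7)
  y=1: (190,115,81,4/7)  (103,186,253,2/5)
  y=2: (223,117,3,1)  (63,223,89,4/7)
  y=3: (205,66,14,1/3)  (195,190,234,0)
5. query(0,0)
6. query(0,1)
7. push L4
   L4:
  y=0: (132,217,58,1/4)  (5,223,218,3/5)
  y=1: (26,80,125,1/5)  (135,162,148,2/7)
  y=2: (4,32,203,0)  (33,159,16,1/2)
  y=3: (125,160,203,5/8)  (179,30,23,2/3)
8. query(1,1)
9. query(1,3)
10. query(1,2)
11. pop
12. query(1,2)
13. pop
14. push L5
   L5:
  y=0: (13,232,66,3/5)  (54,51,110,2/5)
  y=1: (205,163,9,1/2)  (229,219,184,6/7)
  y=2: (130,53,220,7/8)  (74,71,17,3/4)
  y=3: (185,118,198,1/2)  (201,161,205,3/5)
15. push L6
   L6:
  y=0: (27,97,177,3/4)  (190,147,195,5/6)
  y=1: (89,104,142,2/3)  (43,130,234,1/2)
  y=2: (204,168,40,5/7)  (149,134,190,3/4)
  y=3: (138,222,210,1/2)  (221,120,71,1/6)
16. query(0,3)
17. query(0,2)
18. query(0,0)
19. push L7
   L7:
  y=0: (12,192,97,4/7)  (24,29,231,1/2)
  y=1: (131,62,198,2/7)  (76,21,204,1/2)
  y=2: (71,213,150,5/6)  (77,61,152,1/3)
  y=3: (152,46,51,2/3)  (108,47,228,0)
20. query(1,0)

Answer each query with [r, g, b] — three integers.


query (1,0) [L1,L2] — begin 0,0,0
+L1 (α=3/4) → [183, 93, 753/4]
+L2 (α=2/3) → [295/3, 275/3, 2081/12]
= [98, 92, 173]

(0,0) stack=L1,L2,L3; from [0,0,0]:
after L1 α=1/8: [229/8, 47/8, 251/8]
after L2 α=1/2: [2189/16, 2079/16, 2043/16]
after L3 α=4/5: [1065/16, 14239/80, 9979/80]
→ [67, 178, 125]

(0,1) stack=L1,L2,L3; from [0,0,0]:
L1 α=4/7: [100/7, 1020/7, 536/7]
L2 α=1: [211, 65, 74]
L3 α=4/7: [199, 655/7, 78]
rounded: [199, 94, 78]

at x=1,y=1 over L1,L2,L3,L4:
after L1 α=1/4: [251/4, 179/4, 33]
after L2 α=1/3: [209/2, 217/6, 163/3]
after L3 α=2/5: [1039/10, 961/10, 669/5]
after L4 α=2/7: [1579/14, 1609/14, 965/7]
→ [113, 115, 138]

at x=1,y=3 over L1,L2,L3,L4:
+L1 (α=3/5) → [114, 666/5, 468/5]
+L2 (α=1/3) → [362/3, 619/5, 991/15]
+L3 (α=0) → [362/3, 619/5, 991/15]
+L4 (α=2/3) → [1436/9, 919/15, 1681/45]
rounded: [160, 61, 37]

(1,2) stack=L1,L2,L3,L4; from [0,0,0]:
+L1 (α=2/5) → [58/5, 172/5, 308/5]
+L2 (α=1/2) → [443/10, 897/10, 883/10]
+L3 (α=4/7) → [3849/70, 11611/70, 887/10]
+L4 (α=1/2) → [6159/140, 22741/140, 1047/20]
= [44, 162, 52]

query (1,2) [L1,L2,L3] — begin 0,0,0
+L1 (α=2/5) → [58/5, 172/5, 308/5]
+L2 (α=1/2) → [443/10, 897/10, 883/10]
+L3 (α=4/7) → [3849/70, 11611/70, 887/10]
→ [55, 166, 89]

(0,3) stack=L1,L2,L5,L6; from [0,0,0]:
after L1 α=3/5: [648/5, 393/5, 66/5]
after L2 α=3/7: [2727/35, 621/5, 1944/35]
after L5 α=1/2: [4601/35, 1211/10, 4437/35]
after L6 α=1/2: [9431/70, 3431/20, 11787/70]
→ [135, 172, 168]

(0,2) stack=L1,L2,L5,L6; from [0,0,0]:
+L1 (α=4/5) → [364/5, 736/5, 168]
+L2 (α=1/2) → [652/5, 953/5, 150]
+L5 (α=7/8) → [2601/20, 351/5, 845/4]
+L6 (α=5/7) → [12801/70, 4902/35, 1245/14]
→ [183, 140, 89]

query (0,0) [L1,L2,L5,L6] — begin 0,0,0
+L1 (α=1/8) → [229/8, 47/8, 251/8]
+L2 (α=1/2) → [2189/16, 2079/16, 2043/16]
+L5 (α=3/5) → [2501/40, 7647/40, 3627/40]
+L6 (α=3/4) → [5741/160, 19287/160, 24867/160]
→ [36, 121, 155]

query (1,0) [L1,L2,L5,L6,L7] — begin 0,0,0
+L1 (α=3/4) → [183, 93, 753/4]
+L2 (α=2/3) → [295/3, 275/3, 2081/12]
+L5 (α=2/5) → [403/5, 377/5, 2961/20]
+L6 (α=5/6) → [5153/30, 2026/15, 7487/40]
+L7 (α=1/2) → [5873/60, 2461/30, 16727/80]
rounded: [98, 82, 209]


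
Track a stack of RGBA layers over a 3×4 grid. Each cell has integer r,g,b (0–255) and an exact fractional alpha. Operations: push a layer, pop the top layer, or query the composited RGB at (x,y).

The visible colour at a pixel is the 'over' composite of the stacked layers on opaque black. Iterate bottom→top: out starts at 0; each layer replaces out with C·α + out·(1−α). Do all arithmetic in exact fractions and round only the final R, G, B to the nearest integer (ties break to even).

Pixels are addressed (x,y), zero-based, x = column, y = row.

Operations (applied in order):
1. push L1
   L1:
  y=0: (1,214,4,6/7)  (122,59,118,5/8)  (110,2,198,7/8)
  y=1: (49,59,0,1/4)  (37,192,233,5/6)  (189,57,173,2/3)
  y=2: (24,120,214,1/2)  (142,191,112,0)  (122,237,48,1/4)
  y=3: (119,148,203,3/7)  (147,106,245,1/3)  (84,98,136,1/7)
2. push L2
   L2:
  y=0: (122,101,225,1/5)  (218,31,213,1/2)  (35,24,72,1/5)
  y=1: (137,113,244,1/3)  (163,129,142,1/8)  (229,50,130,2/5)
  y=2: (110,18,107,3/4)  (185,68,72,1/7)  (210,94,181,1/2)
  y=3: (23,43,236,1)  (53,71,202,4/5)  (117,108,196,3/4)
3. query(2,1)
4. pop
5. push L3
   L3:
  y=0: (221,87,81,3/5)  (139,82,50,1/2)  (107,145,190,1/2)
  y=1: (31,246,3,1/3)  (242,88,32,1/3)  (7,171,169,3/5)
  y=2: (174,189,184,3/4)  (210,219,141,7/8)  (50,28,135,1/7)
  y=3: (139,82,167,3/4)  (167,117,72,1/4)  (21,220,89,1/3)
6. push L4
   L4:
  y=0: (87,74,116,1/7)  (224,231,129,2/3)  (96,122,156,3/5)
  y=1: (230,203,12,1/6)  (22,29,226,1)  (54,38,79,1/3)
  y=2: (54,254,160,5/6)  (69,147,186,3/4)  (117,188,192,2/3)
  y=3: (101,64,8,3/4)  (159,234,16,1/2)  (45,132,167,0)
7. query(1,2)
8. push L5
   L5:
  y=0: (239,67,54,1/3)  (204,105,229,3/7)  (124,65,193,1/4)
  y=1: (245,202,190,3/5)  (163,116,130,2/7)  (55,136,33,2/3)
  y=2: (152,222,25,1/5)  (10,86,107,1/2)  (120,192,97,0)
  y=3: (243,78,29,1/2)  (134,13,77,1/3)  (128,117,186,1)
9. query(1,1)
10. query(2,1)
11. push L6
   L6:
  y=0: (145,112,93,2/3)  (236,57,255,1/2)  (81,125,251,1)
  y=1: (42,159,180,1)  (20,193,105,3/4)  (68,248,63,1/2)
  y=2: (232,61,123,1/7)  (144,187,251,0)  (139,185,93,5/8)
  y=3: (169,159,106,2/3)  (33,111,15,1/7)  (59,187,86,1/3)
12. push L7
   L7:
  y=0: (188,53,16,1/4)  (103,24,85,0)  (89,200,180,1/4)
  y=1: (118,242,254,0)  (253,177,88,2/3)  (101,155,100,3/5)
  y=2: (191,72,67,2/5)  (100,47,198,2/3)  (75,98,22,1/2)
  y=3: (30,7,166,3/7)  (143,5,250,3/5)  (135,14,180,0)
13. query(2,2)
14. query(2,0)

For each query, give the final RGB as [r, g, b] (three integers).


at x=2,y=1 over L1,L2:
+L1 (α=2/3) → [126, 38, 346/3]
+L2 (α=2/5) → [836/5, 214/5, 606/5]
= [167, 43, 121]

query (1,2) [L1,L3,L4] — begin 0,0,0
after L1 α=0: [0, 0, 0]
after L3 α=7/8: [735/4, 1533/8, 987/8]
after L4 α=3/4: [1563/16, 5061/32, 5451/32]
= [98, 158, 170]

at x=1,y=1 over L1,L3,L4,L5:
after L1 α=5/6: [185/6, 160, 1165/6]
after L3 α=1/3: [911/9, 136, 1261/9]
after L4 α=1: [22, 29, 226]
after L5 α=2/7: [436/7, 377/7, 1390/7]
= [62, 54, 199]

at x=2,y=1 over L1,L3,L4,L5:
+L1 (α=2/3) → [126, 38, 346/3]
+L3 (α=3/5) → [273/5, 589/5, 2213/15]
+L4 (α=1/3) → [272/5, 456/5, 5611/45]
+L5 (α=2/3) → [274/5, 1816/15, 8581/135]
rounded: [55, 121, 64]

(2,2) stack=L1,L3,L4,L5,L6,L7; from [0,0,0]:
L1 α=1/4: [61/2, 237/4, 12]
L3 α=1/7: [233/7, 767/14, 207/7]
L4 α=2/3: [1871/21, 6031/42, 965/7]
L5 α=0: [1871/21, 6031/42, 965/7]
L6 α=5/8: [842/7, 18981/112, 3075/28]
L7 α=1/2: [1367/14, 29957/224, 3691/56]
= [98, 134, 66]

query (2,0) [L1,L3,L4,L5,L6,L7] — begin 0,0,0
+L1 (α=7/8) → [385/4, 7/4, 693/4]
+L3 (α=1/2) → [813/8, 587/8, 1453/8]
+L4 (α=3/5) → [393/4, 2051/20, 665/4]
+L5 (α=1/4) → [1675/16, 7453/80, 2767/16]
+L6 (α=1) → [81, 125, 251]
+L7 (α=1/4) → [83, 575/4, 933/4]
= [83, 144, 233]


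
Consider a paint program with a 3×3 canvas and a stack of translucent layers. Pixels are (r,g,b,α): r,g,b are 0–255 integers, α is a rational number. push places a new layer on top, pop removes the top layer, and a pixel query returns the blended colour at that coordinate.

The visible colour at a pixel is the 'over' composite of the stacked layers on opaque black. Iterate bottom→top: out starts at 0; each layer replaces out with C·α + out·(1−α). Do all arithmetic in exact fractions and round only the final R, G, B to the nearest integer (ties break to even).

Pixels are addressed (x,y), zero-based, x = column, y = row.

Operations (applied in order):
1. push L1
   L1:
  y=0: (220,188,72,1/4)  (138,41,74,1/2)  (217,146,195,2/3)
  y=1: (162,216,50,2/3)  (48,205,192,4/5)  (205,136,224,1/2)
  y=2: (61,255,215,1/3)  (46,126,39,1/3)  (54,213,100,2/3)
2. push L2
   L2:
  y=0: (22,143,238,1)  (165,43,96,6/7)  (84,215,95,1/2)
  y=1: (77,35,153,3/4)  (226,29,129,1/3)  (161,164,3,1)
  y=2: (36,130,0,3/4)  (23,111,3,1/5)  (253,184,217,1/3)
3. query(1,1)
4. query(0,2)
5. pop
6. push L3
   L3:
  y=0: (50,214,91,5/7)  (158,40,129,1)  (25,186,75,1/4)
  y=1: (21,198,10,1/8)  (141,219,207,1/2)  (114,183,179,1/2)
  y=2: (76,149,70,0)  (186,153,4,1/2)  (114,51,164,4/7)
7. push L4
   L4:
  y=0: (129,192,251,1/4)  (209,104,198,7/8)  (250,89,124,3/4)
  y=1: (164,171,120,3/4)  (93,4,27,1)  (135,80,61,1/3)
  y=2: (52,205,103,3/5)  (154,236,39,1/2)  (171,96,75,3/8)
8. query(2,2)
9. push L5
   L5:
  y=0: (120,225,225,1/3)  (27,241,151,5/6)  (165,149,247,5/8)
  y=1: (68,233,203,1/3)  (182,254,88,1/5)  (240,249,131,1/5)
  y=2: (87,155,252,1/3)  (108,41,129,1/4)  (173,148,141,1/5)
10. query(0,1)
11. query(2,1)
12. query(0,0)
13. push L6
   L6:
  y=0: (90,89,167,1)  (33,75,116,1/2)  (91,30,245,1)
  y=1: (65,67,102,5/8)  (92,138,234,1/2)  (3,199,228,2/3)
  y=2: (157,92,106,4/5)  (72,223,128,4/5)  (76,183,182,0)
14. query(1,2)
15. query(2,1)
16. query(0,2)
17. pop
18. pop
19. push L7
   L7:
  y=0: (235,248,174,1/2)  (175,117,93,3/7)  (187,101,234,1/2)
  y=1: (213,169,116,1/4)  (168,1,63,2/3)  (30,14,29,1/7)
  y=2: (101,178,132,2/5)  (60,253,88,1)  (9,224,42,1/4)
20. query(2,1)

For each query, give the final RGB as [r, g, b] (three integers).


query (1,1) [L1,L2] — begin 0,0,0
+L1 (α=4/5) → [192/5, 164, 768/5]
+L2 (α=1/3) → [1514/15, 119, 727/5]
rounded: [101, 119, 145]

at x=0,y=2 over L1,L2:
+L1 (α=1/3) → [61/3, 85, 215/3]
+L2 (α=3/4) → [385/12, 475/4, 215/12]
→ [32, 119, 18]

query (2,2) [L1,L3,L4] — begin 0,0,0
L1 α=2/3: [36, 142, 200/3]
L3 α=4/7: [564/7, 90, 856/7]
L4 α=3/8: [6411/56, 369/4, 5855/56]
= [114, 92, 105]

(0,1) stack=L1,L3,L4,L5; from [0,0,0]:
+L1 (α=2/3) → [108, 144, 100/3]
+L3 (α=1/8) → [777/8, 603/4, 365/12]
+L4 (α=3/4) → [4713/32, 2655/16, 4685/48]
+L5 (α=1/3) → [5801/48, 4519/24, 9557/72]
rounded: [121, 188, 133]

at x=2,y=1 over L1,L3,L4,L5:
L1 α=1/2: [205/2, 68, 112]
L3 α=1/2: [433/4, 251/2, 291/2]
L4 α=1/3: [703/6, 331/3, 352/3]
L5 α=1/5: [2126/15, 2071/15, 1801/15]
→ [142, 138, 120]

(0,0) stack=L1,L3,L4,L5; from [0,0,0]:
L1 α=1/4: [55, 47, 18]
L3 α=5/7: [360/7, 1164/7, 491/7]
L4 α=1/4: [1983/28, 1209/7, 1615/14]
L5 α=1/3: [1221/14, 1331/7, 3190/21]
rounded: [87, 190, 152]

at x=1,y=2 over L1,L3,L4,L5,L6:
+L1 (α=1/3) → [46/3, 42, 13]
+L3 (α=1/2) → [302/3, 195/2, 17/2]
+L4 (α=1/2) → [382/3, 667/4, 95/4]
+L5 (α=1/4) → [245/2, 2165/16, 801/16]
+L6 (α=4/5) → [821/10, 16437/80, 8993/80]
= [82, 205, 112]

at x=2,y=1 over L1,L3,L4,L5,L6:
after L1 α=1/2: [205/2, 68, 112]
after L3 α=1/2: [433/4, 251/2, 291/2]
after L4 α=1/3: [703/6, 331/3, 352/3]
after L5 α=1/5: [2126/15, 2071/15, 1801/15]
after L6 α=2/3: [2216/45, 8041/45, 8641/45]
rounded: [49, 179, 192]

(0,2) stack=L1,L3,L4,L5,L6; from [0,0,0]:
after L1 α=1/3: [61/3, 85, 215/3]
after L3 α=0: [61/3, 85, 215/3]
after L4 α=3/5: [118/3, 157, 1357/15]
after L5 α=1/3: [497/9, 469/3, 6494/45]
after L6 α=4/5: [6149/45, 1573/15, 25574/225]
→ [137, 105, 114]

query (2,1) [L1,L3,L4,L7] — begin 0,0,0
+L1 (α=1/2) → [205/2, 68, 112]
+L3 (α=1/2) → [433/4, 251/2, 291/2]
+L4 (α=1/3) → [703/6, 331/3, 352/3]
+L7 (α=1/7) → [733/7, 676/7, 733/7]
rounded: [105, 97, 105]


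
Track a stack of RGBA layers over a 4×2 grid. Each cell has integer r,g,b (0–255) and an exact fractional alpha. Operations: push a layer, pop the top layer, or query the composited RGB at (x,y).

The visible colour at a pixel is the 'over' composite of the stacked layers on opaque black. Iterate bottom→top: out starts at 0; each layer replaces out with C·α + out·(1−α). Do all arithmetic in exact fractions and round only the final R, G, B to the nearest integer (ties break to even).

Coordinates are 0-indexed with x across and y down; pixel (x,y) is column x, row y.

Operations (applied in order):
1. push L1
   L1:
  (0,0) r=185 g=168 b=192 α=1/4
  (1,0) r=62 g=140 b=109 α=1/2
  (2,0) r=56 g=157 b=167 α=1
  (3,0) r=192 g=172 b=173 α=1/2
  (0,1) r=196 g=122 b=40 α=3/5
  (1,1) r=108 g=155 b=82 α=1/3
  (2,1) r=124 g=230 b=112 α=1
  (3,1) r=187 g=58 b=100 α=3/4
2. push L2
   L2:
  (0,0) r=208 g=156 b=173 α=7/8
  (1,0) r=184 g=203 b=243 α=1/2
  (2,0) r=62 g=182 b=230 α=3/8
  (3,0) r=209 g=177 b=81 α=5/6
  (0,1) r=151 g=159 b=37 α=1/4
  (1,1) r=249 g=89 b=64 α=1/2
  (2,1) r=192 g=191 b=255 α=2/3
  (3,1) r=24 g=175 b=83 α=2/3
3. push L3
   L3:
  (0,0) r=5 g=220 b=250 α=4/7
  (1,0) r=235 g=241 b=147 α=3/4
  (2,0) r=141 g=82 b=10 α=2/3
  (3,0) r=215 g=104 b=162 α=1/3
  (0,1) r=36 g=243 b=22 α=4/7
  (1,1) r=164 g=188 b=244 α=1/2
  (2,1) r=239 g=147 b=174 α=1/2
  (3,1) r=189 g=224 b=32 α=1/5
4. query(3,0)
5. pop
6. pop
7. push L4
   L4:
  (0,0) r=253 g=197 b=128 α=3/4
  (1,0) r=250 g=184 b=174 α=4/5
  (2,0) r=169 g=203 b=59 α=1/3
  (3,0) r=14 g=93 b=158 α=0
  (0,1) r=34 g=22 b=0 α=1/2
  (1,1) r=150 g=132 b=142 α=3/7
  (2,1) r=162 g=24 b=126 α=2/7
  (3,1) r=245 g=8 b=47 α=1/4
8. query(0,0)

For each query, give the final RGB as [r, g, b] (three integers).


(3,0) stack=L1,L2,L3; from [0,0,0]:
after L1 α=1/2: [96, 86, 173/2]
after L2 α=5/6: [1141/6, 971/6, 983/12]
after L3 α=1/3: [1786/9, 1283/9, 1955/18]
→ [198, 143, 109]

at x=0,y=0 over L1,L4:
L1 α=1/4: [185/4, 42, 48]
L4 α=3/4: [3221/16, 633/4, 108]
rounded: [201, 158, 108]


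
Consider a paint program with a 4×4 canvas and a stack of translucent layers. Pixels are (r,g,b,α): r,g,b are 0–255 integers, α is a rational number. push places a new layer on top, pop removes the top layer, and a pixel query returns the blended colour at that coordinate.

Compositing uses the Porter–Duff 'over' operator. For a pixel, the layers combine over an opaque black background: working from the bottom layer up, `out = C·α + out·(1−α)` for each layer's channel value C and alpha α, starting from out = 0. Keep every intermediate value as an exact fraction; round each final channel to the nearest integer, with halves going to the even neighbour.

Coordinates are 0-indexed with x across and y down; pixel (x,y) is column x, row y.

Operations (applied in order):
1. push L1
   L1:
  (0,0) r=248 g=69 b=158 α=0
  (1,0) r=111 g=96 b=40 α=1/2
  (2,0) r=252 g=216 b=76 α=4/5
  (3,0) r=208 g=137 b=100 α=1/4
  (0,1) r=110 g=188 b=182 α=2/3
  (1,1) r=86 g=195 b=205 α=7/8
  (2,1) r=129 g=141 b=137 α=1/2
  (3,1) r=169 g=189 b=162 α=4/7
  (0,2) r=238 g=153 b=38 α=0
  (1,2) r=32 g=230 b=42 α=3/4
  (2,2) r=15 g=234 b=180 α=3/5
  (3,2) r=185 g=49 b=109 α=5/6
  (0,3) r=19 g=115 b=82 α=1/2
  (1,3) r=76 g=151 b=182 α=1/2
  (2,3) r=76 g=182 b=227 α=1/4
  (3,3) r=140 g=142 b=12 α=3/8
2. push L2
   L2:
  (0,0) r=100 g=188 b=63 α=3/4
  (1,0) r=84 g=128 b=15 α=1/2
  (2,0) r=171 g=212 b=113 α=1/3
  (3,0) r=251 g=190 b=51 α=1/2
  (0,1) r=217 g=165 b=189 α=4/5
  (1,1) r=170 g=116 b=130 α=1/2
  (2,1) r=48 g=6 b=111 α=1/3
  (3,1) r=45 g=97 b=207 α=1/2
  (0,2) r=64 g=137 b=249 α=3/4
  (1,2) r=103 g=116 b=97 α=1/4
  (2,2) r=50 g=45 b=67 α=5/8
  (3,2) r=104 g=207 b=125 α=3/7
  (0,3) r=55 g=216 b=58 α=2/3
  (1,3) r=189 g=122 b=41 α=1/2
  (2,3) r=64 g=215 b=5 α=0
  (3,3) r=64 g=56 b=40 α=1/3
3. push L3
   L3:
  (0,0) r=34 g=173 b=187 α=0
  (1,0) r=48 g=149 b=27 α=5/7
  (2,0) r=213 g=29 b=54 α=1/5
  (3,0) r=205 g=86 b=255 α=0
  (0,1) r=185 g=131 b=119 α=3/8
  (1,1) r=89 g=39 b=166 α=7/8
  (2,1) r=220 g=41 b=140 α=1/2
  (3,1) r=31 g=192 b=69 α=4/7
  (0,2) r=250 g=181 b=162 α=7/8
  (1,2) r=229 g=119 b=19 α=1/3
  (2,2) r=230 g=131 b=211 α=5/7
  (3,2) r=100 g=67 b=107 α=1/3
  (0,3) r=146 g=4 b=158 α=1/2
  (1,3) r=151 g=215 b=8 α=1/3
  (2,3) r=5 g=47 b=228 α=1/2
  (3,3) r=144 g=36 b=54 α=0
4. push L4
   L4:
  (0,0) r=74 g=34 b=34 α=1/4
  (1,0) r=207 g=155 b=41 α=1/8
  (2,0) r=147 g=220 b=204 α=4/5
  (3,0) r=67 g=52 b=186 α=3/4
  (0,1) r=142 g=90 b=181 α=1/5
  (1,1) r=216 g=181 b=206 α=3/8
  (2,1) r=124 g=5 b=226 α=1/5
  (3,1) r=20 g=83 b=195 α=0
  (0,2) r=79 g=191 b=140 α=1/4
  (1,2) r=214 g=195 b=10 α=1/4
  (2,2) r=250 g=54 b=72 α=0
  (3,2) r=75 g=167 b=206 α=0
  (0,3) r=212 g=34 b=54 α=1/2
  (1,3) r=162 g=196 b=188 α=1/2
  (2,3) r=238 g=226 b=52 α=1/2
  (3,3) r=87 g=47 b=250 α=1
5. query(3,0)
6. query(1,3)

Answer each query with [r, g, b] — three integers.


(3,0) stack=L1,L2,L3,L4; from [0,0,0]:
L1 α=1/4: [52, 137/4, 25]
L2 α=1/2: [303/2, 897/8, 38]
L3 α=0: [303/2, 897/8, 38]
L4 α=3/4: [705/8, 2145/32, 149]
= [88, 67, 149]

at x=1,y=3 over L1,L2,L3,L4:
+L1 (α=1/2) → [38, 151/2, 91]
+L2 (α=1/2) → [227/2, 395/4, 66]
+L3 (α=1/3) → [126, 275/2, 140/3]
+L4 (α=1/2) → [144, 667/4, 352/3]
→ [144, 167, 117]


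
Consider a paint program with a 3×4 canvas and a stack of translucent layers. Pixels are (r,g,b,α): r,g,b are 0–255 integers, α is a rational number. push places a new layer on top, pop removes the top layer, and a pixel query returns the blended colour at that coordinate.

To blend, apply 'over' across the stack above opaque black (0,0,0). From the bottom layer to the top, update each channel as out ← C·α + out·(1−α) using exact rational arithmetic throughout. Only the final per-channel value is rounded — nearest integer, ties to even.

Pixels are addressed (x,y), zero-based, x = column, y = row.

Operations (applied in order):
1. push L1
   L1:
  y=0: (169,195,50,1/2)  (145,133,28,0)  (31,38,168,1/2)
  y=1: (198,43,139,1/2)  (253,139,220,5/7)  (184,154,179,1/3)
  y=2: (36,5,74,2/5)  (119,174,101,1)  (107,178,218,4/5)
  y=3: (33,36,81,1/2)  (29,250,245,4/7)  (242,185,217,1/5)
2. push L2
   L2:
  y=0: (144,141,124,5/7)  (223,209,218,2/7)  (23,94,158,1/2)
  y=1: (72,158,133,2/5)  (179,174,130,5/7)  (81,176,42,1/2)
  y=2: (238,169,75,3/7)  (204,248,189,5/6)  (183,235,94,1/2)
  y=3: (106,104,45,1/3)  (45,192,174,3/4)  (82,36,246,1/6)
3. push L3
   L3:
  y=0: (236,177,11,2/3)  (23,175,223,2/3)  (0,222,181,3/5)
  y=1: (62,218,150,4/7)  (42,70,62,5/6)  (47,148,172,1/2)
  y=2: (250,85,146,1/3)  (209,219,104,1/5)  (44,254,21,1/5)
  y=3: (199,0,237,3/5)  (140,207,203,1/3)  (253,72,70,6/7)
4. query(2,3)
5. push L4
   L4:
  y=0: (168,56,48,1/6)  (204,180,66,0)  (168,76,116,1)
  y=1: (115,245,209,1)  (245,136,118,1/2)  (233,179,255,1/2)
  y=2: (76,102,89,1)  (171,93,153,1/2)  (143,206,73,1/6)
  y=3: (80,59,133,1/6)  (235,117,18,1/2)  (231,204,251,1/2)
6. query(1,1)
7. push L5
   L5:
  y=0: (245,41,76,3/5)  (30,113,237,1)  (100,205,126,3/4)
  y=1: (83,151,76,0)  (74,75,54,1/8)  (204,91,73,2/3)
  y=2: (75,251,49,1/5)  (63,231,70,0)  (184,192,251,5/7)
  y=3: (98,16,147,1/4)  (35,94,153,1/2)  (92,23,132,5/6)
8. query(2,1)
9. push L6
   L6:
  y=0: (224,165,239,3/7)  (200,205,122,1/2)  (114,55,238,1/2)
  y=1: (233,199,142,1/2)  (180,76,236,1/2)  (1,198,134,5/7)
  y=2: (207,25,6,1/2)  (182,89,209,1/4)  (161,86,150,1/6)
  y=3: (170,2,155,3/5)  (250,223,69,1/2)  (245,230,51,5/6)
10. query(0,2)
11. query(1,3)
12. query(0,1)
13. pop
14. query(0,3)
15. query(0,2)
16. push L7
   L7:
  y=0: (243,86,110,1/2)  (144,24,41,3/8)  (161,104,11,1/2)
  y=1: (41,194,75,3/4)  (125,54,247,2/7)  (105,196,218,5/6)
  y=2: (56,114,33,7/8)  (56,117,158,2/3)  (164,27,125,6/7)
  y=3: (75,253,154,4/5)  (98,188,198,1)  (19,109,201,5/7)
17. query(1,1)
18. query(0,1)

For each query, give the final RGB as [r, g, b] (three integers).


(2,3) stack=L1,L2,L3; from [0,0,0]:
+L1 (α=1/5) → [242/5, 37, 217/5]
+L2 (α=1/6) → [54, 221/6, 463/6]
+L3 (α=6/7) → [1572/7, 2813/42, 2983/42]
→ [225, 67, 71]

query (1,1) [L1,L2,L3,L4] — begin 0,0,0
+L1 (α=5/7) → [1265/7, 695/7, 1100/7]
+L2 (α=5/7) → [8795/49, 7480/49, 6750/49]
+L3 (α=5/6) → [19085/294, 4105/49, 10970/147]
+L4 (α=1/2) → [91115/588, 10769/98, 14158/147]
rounded: [155, 110, 96]

(2,1) stack=L1,L2,L3,L4,L5; from [0,0,0]:
after L1 α=1/3: [184/3, 154/3, 179/3]
after L2 α=1/2: [427/6, 341/3, 305/6]
after L3 α=1/2: [709/12, 785/6, 1337/12]
after L4 α=1/2: [3505/24, 1859/12, 4397/24]
after L5 α=2/3: [13297/72, 4043/36, 7901/72]
→ [185, 112, 110]

(0,2) stack=L1,L2,L3,L4,L5,L6; from [0,0,0]:
after L1 α=2/5: [72/5, 2, 148/5]
after L2 α=3/7: [3858/35, 515/7, 1717/35]
after L3 α=1/3: [16466/105, 1625/21, 2848/35]
after L4 α=1: [76, 102, 89]
after L5 α=1/5: [379/5, 659/5, 81]
after L6 α=1/2: [707/5, 392/5, 87/2]
= [141, 78, 44]

(1,3) stack=L1,L2,L3,L4,L5,L6; from [0,0,0]:
after L1 α=4/7: [116/7, 1000/7, 140]
after L2 α=3/4: [1061/28, 1258/7, 331/2]
after L3 α=1/3: [1007/14, 3965/21, 178]
after L4 α=1/2: [4297/28, 3211/21, 98]
after L5 α=1/2: [5277/56, 5185/42, 251/2]
after L6 α=1/2: [19277/112, 14551/84, 389/4]
→ [172, 173, 97]

at x=0,y=1 over L1,L2,L3,L4,L5,L6:
+L1 (α=1/2) → [99, 43/2, 139/2]
+L2 (α=2/5) → [441/5, 761/10, 949/10]
+L3 (α=4/7) → [2563/35, 11003/70, 8847/70]
+L4 (α=1) → [115, 245, 209]
+L5 (α=0) → [115, 245, 209]
+L6 (α=1/2) → [174, 222, 351/2]
rounded: [174, 222, 176]

at x=0,y=3 over L1,L2,L3,L4,L5:
L1 α=1/2: [33/2, 18, 81/2]
L2 α=1/3: [139/3, 140/3, 42]
L3 α=3/5: [2069/15, 56/3, 159]
L4 α=1/6: [2309/18, 457/18, 464/3]
L5 α=1/4: [2897/24, 553/24, 611/4]
→ [121, 23, 153]

(0,2) stack=L1,L2,L3,L4,L5; from [0,0,0]:
L1 α=2/5: [72/5, 2, 148/5]
L2 α=3/7: [3858/35, 515/7, 1717/35]
L3 α=1/3: [16466/105, 1625/21, 2848/35]
L4 α=1: [76, 102, 89]
L5 α=1/5: [379/5, 659/5, 81]
= [76, 132, 81]

(1,1) stack=L1,L2,L3,L4,L5,L7; from [0,0,0]:
+L1 (α=5/7) → [1265/7, 695/7, 1100/7]
+L2 (α=5/7) → [8795/49, 7480/49, 6750/49]
+L3 (α=5/6) → [19085/294, 4105/49, 10970/147]
+L4 (α=1/2) → [91115/588, 10769/98, 14158/147]
+L5 (α=1/8) → [97331/672, 11819/112, 3823/42]
+L7 (α=2/7) → [654655/4704, 71191/784, 39863/294]
→ [139, 91, 136]

at x=0,y=1 over L1,L2,L3,L4,L5,L7:
L1 α=1/2: [99, 43/2, 139/2]
L2 α=2/5: [441/5, 761/10, 949/10]
L3 α=4/7: [2563/35, 11003/70, 8847/70]
L4 α=1: [115, 245, 209]
L5 α=0: [115, 245, 209]
L7 α=3/4: [119/2, 827/4, 217/2]
→ [60, 207, 108]


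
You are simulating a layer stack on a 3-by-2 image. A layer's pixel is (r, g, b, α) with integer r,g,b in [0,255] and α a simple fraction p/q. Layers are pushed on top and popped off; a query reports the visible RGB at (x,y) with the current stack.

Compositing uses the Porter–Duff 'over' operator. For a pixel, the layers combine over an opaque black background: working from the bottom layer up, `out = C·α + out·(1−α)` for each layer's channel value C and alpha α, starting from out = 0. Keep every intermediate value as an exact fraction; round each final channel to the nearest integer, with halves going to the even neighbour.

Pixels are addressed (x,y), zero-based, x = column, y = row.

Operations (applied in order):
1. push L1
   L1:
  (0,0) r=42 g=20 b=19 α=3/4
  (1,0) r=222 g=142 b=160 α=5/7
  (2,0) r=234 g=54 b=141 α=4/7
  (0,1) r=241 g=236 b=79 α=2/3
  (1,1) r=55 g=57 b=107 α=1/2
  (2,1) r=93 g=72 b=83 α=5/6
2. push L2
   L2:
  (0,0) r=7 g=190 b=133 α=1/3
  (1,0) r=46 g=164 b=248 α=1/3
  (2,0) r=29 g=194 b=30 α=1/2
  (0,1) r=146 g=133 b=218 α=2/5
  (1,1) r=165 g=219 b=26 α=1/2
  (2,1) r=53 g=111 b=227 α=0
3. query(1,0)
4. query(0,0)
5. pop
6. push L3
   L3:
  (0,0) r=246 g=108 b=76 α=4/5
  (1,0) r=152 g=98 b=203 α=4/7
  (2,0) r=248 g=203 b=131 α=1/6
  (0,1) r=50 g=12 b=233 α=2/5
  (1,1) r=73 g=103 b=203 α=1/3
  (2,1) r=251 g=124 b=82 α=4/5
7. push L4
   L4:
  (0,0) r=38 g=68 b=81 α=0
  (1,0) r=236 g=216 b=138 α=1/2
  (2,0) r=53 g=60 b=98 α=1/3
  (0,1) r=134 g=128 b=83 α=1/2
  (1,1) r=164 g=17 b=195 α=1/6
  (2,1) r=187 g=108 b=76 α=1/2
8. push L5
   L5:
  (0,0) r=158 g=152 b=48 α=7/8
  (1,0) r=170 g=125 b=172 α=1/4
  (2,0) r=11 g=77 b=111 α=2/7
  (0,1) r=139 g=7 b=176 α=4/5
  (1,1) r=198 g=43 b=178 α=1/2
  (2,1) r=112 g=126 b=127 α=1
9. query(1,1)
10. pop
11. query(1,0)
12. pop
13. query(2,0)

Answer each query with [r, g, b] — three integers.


at x=1,y=0 over L1,L2:
after L1 α=5/7: [1110/7, 710/7, 800/7]
after L2 α=1/3: [2542/21, 856/7, 1112/7]
→ [121, 122, 159]

at x=0,y=0 over L1,L2:
after L1 α=3/4: [63/2, 15, 57/4]
after L2 α=1/3: [70/3, 220/3, 323/6]
rounded: [23, 73, 54]

at x=1,y=1 over L1,L3,L4,L5:
L1 α=1/2: [55/2, 57/2, 107/2]
L3 α=1/3: [128/3, 160/3, 310/3]
L4 α=1/6: [566/9, 851/18, 2135/18]
L5 α=1/2: [1174/9, 1625/36, 5339/36]
= [130, 45, 148]

(1,0) stack=L1,L3,L4; from [0,0,0]:
+L1 (α=5/7) → [1110/7, 710/7, 800/7]
+L3 (α=4/7) → [7586/49, 4874/49, 8084/49]
+L4 (α=1/2) → [9575/49, 7729/49, 7423/49]
rounded: [195, 158, 151]

(2,0) stack=L1,L3; from [0,0,0]:
L1 α=4/7: [936/7, 216/7, 564/7]
L3 α=1/6: [3208/21, 2501/42, 3737/42]
= [153, 60, 89]


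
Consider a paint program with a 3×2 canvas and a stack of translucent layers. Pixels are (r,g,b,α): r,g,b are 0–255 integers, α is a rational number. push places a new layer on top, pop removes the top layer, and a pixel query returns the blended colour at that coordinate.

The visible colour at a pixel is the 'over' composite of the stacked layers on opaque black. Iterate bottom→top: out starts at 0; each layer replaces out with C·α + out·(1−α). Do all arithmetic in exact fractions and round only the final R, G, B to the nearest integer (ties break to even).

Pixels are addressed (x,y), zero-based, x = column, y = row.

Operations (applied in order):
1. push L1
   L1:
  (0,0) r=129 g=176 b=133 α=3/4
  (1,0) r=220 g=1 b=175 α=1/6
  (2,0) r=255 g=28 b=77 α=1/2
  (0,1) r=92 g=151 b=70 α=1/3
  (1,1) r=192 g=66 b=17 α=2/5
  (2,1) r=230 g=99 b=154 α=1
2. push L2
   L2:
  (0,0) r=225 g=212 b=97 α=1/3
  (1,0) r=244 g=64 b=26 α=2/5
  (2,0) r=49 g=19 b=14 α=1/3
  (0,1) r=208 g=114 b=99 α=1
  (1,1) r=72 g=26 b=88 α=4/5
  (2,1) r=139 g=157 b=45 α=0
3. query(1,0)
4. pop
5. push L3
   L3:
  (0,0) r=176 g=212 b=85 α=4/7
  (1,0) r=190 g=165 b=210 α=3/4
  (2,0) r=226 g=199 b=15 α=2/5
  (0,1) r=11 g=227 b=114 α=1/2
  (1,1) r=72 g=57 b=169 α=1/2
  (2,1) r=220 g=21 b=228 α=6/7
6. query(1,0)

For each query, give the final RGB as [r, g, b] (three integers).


at x=1,y=0 over L1,L2:
L1 α=1/6: [110/3, 1/6, 175/6]
L2 α=2/5: [598/5, 257/10, 279/10]
→ [120, 26, 28]

at x=1,y=0 over L1,L3:
after L1 α=1/6: [110/3, 1/6, 175/6]
after L3 α=3/4: [455/3, 2971/24, 3955/24]
rounded: [152, 124, 165]


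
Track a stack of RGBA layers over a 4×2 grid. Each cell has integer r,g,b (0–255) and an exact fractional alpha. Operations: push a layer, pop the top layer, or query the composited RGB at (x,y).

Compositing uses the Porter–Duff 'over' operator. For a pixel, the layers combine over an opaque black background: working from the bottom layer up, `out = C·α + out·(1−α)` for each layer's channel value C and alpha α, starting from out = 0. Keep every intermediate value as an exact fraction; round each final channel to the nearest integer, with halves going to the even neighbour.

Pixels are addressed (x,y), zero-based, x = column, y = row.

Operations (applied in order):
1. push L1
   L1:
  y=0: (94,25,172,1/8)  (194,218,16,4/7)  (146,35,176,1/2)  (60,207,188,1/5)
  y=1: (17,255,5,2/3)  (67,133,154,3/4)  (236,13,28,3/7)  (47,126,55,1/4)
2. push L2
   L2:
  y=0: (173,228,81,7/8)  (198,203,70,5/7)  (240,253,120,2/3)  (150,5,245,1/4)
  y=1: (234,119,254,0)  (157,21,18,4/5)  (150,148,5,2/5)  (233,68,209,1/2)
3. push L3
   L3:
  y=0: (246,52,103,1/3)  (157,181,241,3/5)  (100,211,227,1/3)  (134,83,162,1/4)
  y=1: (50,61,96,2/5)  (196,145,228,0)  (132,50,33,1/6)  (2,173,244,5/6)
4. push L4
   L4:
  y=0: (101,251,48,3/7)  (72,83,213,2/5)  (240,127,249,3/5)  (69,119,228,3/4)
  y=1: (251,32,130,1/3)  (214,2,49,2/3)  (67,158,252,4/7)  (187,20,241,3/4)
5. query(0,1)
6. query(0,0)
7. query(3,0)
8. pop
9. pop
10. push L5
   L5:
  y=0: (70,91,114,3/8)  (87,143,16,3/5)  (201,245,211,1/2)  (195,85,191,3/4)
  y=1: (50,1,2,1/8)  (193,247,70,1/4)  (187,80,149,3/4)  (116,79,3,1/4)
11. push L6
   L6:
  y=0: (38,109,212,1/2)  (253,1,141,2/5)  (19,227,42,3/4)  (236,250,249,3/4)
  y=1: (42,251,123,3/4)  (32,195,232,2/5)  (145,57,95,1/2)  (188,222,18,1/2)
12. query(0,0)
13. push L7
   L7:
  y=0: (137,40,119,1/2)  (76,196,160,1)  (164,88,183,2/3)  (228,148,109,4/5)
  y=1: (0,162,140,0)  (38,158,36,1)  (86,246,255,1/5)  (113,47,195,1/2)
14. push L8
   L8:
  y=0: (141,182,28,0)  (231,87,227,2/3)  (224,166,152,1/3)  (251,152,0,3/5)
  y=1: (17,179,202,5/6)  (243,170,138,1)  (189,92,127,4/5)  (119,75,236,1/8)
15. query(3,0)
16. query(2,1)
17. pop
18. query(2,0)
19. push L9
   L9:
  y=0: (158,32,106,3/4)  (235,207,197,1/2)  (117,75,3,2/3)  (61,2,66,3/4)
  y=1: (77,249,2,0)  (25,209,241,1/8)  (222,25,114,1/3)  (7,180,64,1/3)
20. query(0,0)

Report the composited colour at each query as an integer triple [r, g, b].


query (0,1) [L1,L2,L3,L4] — begin 0,0,0
+L1 (α=2/3) → [34/3, 170, 10/3]
+L2 (α=0) → [34/3, 170, 10/3]
+L3 (α=2/5) → [134/5, 632/5, 202/5]
+L4 (α=1/3) → [1523/15, 1424/15, 1054/15]
rounded: [102, 95, 70]

query (0,0) [L1,L2,L3,L4] — begin 0,0,0
after L1 α=1/8: [47/4, 25/8, 43/2]
after L2 α=7/8: [4891/32, 12793/64, 1177/16]
after L3 α=1/3: [8827/48, 4819/32, 667/8]
after L4 α=3/7: [12463/84, 1549/8, 955/14]
rounded: [148, 194, 68]

(3,0) stack=L1,L2,L3,L4; from [0,0,0]:
L1 α=1/5: [12, 207/5, 188/5]
L2 α=1/4: [93/2, 323/10, 1789/20]
L3 α=1/4: [547/8, 1799/40, 8607/80]
L4 α=3/4: [2203/32, 16079/160, 63327/320]
= [69, 100, 198]

query (0,0) [L1,L2,L5,L6] — begin 0,0,0
after L1 α=1/8: [47/4, 25/8, 43/2]
after L2 α=7/8: [4891/32, 12793/64, 1177/16]
after L5 α=3/8: [31175/256, 81437/512, 11357/128]
after L6 α=1/2: [40903/512, 137245/1024, 38493/256]
→ [80, 134, 150]

query (3,0) [L1,L2,L5,L6,L7,L8] — begin 0,0,0
+L1 (α=1/5) → [12, 207/5, 188/5]
+L2 (α=1/4) → [93/2, 323/10, 1789/20]
+L5 (α=3/4) → [1263/8, 2873/40, 13249/80]
+L6 (α=3/4) → [6927/32, 32873/160, 73009/320]
+L7 (α=4/5) → [36111/160, 127593/800, 212529/1600]
+L8 (α=3/5) → [96351/400, 309993/2000, 212529/4000]
→ [241, 155, 53]

query (2,1) [L1,L2,L5,L6,L7,L8] — begin 0,0,0
after L1 α=3/7: [708/7, 39/7, 12]
after L2 α=2/5: [4224/35, 2189/35, 46/5]
after L5 α=3/4: [23859/140, 10589/140, 2281/20]
after L6 α=1/2: [44159/280, 18569/280, 4181/40]
after L7 α=1/5: [50179/350, 35789/350, 6731/50]
after L8 α=4/5: [314779/1750, 164589/1750, 32131/250]
rounded: [180, 94, 129]

query (2,0) [L1,L2,L5,L6,L7] — begin 0,0,0
L1 α=1/2: [73, 35/2, 88]
L2 α=2/3: [553/3, 349/2, 328/3]
L5 α=1/2: [578/3, 839/4, 961/6]
L6 α=3/4: [749/12, 3563/16, 1717/24]
L7 α=2/3: [4685/36, 6379/48, 10501/72]
= [130, 133, 146]

(0,0) stack=L1,L2,L5,L6,L7,L9; from [0,0,0]:
L1 α=1/8: [47/4, 25/8, 43/2]
L2 α=7/8: [4891/32, 12793/64, 1177/16]
L5 α=3/8: [31175/256, 81437/512, 11357/128]
L6 α=1/2: [40903/512, 137245/1024, 38493/256]
L7 α=1/2: [111047/1024, 178205/2048, 68957/512]
L9 α=3/4: [596423/4096, 374813/8192, 231773/2048]
= [146, 46, 113]
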